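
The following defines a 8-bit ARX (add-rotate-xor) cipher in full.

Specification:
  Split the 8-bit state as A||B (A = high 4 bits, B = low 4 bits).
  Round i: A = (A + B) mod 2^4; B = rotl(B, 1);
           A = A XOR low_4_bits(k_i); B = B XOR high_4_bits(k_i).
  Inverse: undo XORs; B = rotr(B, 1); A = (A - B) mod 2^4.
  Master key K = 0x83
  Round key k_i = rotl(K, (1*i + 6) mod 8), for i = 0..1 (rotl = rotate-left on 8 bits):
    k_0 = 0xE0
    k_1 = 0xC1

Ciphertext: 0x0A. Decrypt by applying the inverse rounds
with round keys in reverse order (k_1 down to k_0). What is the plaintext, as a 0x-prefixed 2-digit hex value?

s_0 = ciphertext = 0x0A
s_1 = InvRound(s_0, k_1) = 0xE3
s_2 = InvRound(s_1, k_0) = 0x0E

0x0E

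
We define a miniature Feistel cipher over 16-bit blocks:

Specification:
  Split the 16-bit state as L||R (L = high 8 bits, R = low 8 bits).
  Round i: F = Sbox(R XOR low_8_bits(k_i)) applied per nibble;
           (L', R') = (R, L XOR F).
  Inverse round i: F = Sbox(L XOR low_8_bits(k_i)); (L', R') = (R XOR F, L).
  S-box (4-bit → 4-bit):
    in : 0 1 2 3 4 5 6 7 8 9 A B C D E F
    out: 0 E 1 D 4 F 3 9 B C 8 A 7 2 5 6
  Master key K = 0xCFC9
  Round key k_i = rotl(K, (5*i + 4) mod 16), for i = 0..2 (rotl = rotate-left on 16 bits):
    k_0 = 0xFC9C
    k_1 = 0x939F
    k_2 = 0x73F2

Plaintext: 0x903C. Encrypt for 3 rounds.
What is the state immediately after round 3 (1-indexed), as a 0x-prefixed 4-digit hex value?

0x8A8B

s_0 = plaintext = 0x903C
s_1 = Round(s_0, k_0) = 0x3C10
s_2 = Round(s_1, k_1) = 0x108A
s_3 = Round(s_2, k_2) = 0x8A8B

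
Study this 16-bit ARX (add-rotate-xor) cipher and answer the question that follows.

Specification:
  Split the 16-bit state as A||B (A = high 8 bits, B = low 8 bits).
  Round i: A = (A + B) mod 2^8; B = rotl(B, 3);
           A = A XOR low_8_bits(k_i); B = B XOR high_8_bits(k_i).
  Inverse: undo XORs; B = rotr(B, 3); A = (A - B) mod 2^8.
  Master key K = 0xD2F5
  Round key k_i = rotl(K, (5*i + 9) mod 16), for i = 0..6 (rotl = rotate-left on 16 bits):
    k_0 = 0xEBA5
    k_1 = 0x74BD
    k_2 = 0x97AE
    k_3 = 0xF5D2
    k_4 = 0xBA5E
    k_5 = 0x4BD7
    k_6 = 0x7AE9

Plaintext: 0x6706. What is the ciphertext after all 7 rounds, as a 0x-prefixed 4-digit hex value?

s_0 = plaintext = 0x6706
s_1 = Round(s_0, k_0) = 0xC8DB
s_2 = Round(s_1, k_1) = 0x1EAA
s_3 = Round(s_2, k_2) = 0x66C2
s_4 = Round(s_3, k_3) = 0xFAE3
s_5 = Round(s_4, k_4) = 0x83A5
s_6 = Round(s_5, k_5) = 0xFF66
s_7 = Round(s_6, k_6) = 0x8C49

0x8C49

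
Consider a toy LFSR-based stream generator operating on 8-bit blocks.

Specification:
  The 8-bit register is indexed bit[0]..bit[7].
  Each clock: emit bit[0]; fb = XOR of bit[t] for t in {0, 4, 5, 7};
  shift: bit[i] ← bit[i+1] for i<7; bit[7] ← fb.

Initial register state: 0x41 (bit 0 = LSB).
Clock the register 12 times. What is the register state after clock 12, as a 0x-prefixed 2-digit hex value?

0xF9

reg_0 = 0x41
clock 1: out=1, reg = 0xA0
clock 2: out=0, reg = 0x50
clock 3: out=0, reg = 0xA8
clock 4: out=0, reg = 0x54
clock 5: out=0, reg = 0xAA
clock 6: out=0, reg = 0x55
clock 7: out=1, reg = 0x2A
clock 8: out=0, reg = 0x95
clock 9: out=1, reg = 0xCA
clock 10: out=0, reg = 0xE5
clock 11: out=1, reg = 0xF2
clock 12: out=0, reg = 0xF9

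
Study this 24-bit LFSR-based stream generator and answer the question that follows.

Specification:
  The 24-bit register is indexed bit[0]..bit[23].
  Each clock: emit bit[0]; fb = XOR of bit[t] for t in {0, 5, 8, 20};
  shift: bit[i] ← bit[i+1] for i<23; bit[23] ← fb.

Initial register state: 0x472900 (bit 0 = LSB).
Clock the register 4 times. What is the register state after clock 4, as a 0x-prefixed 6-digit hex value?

reg_0 = 0x472900
clock 1: out=0, reg = 0xA39480
clock 2: out=0, reg = 0x51CA40
clock 3: out=0, reg = 0xA8E520
clock 4: out=0, reg = 0x547290

0x547290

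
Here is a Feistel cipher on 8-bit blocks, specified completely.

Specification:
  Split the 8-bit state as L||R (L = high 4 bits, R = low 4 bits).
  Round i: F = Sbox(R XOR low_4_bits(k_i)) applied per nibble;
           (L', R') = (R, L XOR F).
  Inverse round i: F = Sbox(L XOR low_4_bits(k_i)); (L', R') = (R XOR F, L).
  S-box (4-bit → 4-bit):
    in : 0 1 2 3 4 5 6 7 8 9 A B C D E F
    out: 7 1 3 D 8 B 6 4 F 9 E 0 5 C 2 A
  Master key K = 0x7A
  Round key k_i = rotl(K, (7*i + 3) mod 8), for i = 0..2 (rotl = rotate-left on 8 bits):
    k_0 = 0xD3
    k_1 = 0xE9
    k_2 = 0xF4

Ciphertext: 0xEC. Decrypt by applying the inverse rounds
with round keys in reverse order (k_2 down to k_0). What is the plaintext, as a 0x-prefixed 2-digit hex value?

s_0 = ciphertext = 0xEC
s_1 = InvRound(s_0, k_2) = 0x2E
s_2 = InvRound(s_1, k_1) = 0xE2
s_3 = InvRound(s_2, k_0) = 0xEE

0xEE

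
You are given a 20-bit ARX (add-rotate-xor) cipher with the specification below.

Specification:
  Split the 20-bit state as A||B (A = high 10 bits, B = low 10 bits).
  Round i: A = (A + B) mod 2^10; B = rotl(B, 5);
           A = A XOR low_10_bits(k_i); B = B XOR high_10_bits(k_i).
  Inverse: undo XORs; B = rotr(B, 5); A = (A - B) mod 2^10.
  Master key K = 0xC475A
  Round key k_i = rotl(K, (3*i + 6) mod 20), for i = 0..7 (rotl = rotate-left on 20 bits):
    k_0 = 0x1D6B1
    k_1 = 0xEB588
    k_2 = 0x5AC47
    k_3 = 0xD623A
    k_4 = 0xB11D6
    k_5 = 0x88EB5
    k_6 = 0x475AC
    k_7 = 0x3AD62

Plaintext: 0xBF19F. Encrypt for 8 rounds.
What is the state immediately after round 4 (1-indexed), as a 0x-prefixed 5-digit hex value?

0x742A2

s_0 = plaintext = 0xBF19F
s_1 = Round(s_0, k_0) = 0x8AB99
s_2 = Round(s_1, k_1) = 0x12C91
s_3 = Round(s_2, k_2) = 0x26F4F
s_4 = Round(s_3, k_3) = 0x742A2
s_5 = Round(s_4, k_4) = 0x69291
s_6 = Round(s_5, k_5) = 0xA0017
s_7 = Round(s_6, k_6) = 0xCEFFD
s_8 = Round(s_7, k_7) = 0x96B54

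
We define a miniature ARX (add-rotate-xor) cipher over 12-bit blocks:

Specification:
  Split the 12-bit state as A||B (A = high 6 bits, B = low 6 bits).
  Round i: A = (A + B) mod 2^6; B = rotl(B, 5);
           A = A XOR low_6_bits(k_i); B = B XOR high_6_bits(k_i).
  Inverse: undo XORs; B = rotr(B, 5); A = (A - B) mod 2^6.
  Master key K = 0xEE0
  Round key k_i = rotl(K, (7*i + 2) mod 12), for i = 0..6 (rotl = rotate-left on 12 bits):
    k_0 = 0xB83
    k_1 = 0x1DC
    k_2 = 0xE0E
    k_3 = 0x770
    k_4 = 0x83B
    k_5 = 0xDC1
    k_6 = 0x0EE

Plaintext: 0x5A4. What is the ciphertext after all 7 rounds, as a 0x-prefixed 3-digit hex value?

s_0 = plaintext = 0x5A4
s_1 = Round(s_0, k_0) = 0xE7C
s_2 = Round(s_1, k_1) = 0xA59
s_3 = Round(s_2, k_2) = 0x314
s_4 = Round(s_3, k_3) = 0x417
s_5 = Round(s_4, k_4) = 0x70B
s_6 = Round(s_5, k_5) = 0x992
s_7 = Round(s_6, k_6) = 0x58A

0x58A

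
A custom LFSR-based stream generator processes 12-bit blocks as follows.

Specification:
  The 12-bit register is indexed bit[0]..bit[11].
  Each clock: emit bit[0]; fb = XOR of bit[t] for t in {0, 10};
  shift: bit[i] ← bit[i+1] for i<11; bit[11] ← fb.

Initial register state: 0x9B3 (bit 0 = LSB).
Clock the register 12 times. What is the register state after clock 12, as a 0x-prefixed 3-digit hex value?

reg_0 = 0x9B3
clock 1: out=1, reg = 0xCD9
clock 2: out=1, reg = 0x66C
clock 3: out=0, reg = 0xB36
clock 4: out=0, reg = 0x59B
clock 5: out=1, reg = 0x2CD
clock 6: out=1, reg = 0x966
clock 7: out=0, reg = 0x4B3
clock 8: out=1, reg = 0x259
clock 9: out=1, reg = 0x92C
clock 10: out=0, reg = 0x496
clock 11: out=0, reg = 0xA4B
clock 12: out=1, reg = 0xD25

0xD25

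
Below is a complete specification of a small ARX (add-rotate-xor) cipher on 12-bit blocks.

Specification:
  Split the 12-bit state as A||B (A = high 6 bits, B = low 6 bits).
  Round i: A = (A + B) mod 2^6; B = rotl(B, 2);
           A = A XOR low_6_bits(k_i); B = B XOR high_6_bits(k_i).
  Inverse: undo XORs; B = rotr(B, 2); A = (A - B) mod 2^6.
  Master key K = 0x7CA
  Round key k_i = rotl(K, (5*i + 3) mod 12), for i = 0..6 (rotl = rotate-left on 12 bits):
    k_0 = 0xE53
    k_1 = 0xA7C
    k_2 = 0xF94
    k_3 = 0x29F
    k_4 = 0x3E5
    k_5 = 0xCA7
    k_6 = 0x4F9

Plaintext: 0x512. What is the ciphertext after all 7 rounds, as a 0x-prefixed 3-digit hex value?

0x6B0

s_0 = plaintext = 0x512
s_1 = Round(s_0, k_0) = 0xD70
s_2 = Round(s_1, k_1) = 0x66A
s_3 = Round(s_2, k_2) = 0x5D4
s_4 = Round(s_3, k_3) = 0xD1B
s_5 = Round(s_4, k_4) = 0xAA2
s_6 = Round(s_5, k_5) = 0xAF8
s_7 = Round(s_6, k_6) = 0x6B0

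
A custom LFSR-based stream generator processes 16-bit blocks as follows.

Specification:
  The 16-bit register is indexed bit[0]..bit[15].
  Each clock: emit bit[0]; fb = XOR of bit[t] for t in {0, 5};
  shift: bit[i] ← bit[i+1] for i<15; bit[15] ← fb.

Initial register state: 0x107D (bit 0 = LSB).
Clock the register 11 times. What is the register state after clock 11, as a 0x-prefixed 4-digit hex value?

reg_0 = 0x107D
clock 1: out=1, reg = 0x083E
clock 2: out=0, reg = 0x841F
clock 3: out=1, reg = 0xC20F
clock 4: out=1, reg = 0xE107
clock 5: out=1, reg = 0xF083
clock 6: out=1, reg = 0xF841
clock 7: out=1, reg = 0xFC20
clock 8: out=0, reg = 0xFE10
clock 9: out=0, reg = 0x7F08
clock 10: out=0, reg = 0x3F84
clock 11: out=0, reg = 0x1FC2

0x1FC2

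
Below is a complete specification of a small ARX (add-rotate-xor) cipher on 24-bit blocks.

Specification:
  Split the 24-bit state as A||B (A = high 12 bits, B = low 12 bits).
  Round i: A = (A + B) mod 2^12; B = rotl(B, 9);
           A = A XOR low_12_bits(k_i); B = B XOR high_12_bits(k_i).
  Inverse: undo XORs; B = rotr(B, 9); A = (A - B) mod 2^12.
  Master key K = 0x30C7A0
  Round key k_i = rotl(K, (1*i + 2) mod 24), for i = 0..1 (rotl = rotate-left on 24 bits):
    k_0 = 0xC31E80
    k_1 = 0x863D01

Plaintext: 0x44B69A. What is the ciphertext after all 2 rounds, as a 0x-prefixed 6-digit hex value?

s_0 = plaintext = 0x44B69A
s_1 = Round(s_0, k_0) = 0x4658E2
s_2 = Round(s_1, k_1) = 0x046D7F

0x046D7F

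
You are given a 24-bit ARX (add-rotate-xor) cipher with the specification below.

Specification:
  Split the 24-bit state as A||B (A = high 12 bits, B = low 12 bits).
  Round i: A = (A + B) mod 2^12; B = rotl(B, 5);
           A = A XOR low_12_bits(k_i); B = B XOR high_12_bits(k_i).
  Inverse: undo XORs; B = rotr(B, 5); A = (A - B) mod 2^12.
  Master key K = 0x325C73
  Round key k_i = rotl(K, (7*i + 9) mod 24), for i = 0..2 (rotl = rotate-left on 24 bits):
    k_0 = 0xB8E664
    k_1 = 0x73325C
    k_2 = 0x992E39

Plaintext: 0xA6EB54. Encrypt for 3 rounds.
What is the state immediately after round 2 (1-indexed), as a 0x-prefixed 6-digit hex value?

0x6E2431

s_0 = plaintext = 0xA6EB54
s_1 = Round(s_0, k_0) = 0x3A6118
s_2 = Round(s_1, k_1) = 0x6E2431
s_3 = Round(s_2, k_2) = 0x52AFBA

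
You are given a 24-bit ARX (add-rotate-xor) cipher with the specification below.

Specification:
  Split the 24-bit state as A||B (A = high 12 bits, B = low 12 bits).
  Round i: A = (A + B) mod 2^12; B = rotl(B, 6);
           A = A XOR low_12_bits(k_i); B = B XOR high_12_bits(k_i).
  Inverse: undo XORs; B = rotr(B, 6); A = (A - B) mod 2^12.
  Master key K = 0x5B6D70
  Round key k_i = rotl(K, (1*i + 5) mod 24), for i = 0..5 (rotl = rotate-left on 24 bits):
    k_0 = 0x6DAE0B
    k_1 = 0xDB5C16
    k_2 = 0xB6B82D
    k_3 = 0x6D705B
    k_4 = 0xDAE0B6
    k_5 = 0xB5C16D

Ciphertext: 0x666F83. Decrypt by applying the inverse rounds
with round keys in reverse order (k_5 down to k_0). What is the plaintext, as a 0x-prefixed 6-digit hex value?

0x97587D

s_0 = ciphertext = 0x666F83
s_1 = InvRound(s_0, k_5) = 0xF387D3
s_2 = InvRound(s_1, k_4) = 0x025F69
s_3 = InvRound(s_2, k_3) = 0x0D8FA6
s_4 = InvRound(s_3, k_2) = 0x5A2353
s_5 = InvRound(s_4, k_1) = 0xFF99BB
s_6 = InvRound(s_5, k_0) = 0x97587D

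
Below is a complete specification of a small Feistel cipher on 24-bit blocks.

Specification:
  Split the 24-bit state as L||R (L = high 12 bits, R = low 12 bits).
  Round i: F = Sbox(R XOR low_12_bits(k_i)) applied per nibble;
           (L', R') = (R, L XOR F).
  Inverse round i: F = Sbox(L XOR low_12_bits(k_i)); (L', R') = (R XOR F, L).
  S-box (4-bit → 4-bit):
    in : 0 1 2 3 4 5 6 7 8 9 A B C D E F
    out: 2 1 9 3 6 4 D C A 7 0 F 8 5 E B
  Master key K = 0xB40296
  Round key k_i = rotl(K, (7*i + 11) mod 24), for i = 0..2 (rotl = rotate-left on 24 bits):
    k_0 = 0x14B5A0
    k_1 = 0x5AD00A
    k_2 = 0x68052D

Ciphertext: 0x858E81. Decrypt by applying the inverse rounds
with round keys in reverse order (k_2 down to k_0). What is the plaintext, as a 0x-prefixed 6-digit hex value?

s_0 = ciphertext = 0x858E81
s_1 = InvRound(s_0, k_2) = 0xB45858
s_2 = InvRound(s_1, k_1) = 0x733B45
s_3 = InvRound(s_2, k_0) = 0x236733

0x236733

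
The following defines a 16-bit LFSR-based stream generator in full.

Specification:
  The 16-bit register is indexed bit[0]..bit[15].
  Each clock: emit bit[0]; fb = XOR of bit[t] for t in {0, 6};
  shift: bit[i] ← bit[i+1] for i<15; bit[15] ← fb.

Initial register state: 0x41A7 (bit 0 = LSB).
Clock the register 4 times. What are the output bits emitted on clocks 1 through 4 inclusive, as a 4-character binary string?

1110

reg_0 = 0x41A7
clock 1: out=1, reg = 0xA0D3
clock 2: out=1, reg = 0x5069
clock 3: out=1, reg = 0x2834
clock 4: out=0, reg = 0x141A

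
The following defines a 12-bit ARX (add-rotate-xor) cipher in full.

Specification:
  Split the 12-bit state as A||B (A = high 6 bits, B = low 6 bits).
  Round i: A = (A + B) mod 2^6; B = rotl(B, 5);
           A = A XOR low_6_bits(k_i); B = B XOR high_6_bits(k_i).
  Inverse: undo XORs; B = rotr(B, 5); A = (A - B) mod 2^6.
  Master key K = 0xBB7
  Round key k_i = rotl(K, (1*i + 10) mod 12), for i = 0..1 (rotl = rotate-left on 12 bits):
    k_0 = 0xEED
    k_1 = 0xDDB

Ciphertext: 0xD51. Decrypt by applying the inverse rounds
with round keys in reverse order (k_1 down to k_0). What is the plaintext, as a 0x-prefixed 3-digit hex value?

0x7ED

s_0 = ciphertext = 0xD51
s_1 = InvRound(s_0, k_1) = 0x84D
s_2 = InvRound(s_1, k_0) = 0x7ED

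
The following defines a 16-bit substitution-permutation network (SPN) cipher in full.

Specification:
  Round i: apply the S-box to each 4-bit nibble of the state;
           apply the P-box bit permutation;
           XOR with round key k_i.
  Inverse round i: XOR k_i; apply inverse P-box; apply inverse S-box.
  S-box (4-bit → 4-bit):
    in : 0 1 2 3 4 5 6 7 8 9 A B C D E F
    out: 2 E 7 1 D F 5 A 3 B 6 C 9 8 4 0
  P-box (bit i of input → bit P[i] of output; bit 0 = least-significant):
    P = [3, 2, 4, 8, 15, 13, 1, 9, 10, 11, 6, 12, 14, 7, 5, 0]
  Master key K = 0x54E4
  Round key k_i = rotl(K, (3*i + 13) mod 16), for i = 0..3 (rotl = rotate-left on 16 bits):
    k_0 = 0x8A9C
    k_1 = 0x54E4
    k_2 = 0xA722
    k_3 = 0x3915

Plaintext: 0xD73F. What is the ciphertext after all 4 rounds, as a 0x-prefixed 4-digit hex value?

s_0 = plaintext = 0xD73F
s_1 = Round(s_0, k_0) = 0x129D
s_2 = Round(s_1, k_1) = 0xFB05
s_3 = Round(s_2, k_2) = 0x967E
s_4 = Round(s_3, k_3) = 0x5FC4

0x5FC4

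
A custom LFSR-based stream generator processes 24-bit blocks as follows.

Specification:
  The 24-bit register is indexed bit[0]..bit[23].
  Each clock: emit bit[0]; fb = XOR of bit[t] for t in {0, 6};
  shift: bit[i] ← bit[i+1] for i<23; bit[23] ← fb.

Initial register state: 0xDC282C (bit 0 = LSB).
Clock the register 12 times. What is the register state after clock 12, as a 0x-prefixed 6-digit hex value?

0x88CDC2

reg_0 = 0xDC282C
clock 1: out=0, reg = 0x6E1416
clock 2: out=0, reg = 0x370A0B
clock 3: out=1, reg = 0x9B8505
clock 4: out=1, reg = 0xCDC282
clock 5: out=0, reg = 0x66E141
clock 6: out=1, reg = 0x3370A0
clock 7: out=0, reg = 0x19B850
clock 8: out=0, reg = 0x8CDC28
clock 9: out=0, reg = 0x466E14
clock 10: out=0, reg = 0x23370A
clock 11: out=0, reg = 0x119B85
clock 12: out=1, reg = 0x88CDC2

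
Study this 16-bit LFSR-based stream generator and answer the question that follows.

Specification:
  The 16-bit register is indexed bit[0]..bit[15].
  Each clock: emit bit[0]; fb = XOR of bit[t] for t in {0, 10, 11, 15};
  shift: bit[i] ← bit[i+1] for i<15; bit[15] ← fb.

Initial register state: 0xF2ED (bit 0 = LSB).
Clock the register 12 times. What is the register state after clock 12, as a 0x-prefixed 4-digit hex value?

reg_0 = 0xF2ED
clock 1: out=1, reg = 0x7976
clock 2: out=0, reg = 0xBCBB
clock 3: out=1, reg = 0x5E5D
clock 4: out=1, reg = 0xAF2E
clock 5: out=0, reg = 0xD797
clock 6: out=1, reg = 0xEBCB
clock 7: out=1, reg = 0xF5E5
clock 8: out=1, reg = 0xFAF2
clock 9: out=0, reg = 0x7D79
clock 10: out=1, reg = 0xBEBC
clock 11: out=0, reg = 0xDF5E
clock 12: out=0, reg = 0xEFAF

0xEFAF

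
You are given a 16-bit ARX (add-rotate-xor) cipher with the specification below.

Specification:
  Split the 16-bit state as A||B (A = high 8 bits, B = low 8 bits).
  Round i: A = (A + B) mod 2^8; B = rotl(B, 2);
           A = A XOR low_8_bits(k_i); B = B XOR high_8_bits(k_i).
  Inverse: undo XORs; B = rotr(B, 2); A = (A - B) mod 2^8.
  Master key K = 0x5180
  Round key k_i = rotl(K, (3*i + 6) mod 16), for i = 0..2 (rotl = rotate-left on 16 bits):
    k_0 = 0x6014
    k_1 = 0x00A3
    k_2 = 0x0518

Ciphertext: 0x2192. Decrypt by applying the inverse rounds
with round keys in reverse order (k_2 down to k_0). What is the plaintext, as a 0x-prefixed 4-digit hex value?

s_0 = ciphertext = 0x2192
s_1 = InvRound(s_0, k_2) = 0x54E5
s_2 = InvRound(s_1, k_1) = 0x7E79
s_3 = InvRound(s_2, k_0) = 0x2446

0x2446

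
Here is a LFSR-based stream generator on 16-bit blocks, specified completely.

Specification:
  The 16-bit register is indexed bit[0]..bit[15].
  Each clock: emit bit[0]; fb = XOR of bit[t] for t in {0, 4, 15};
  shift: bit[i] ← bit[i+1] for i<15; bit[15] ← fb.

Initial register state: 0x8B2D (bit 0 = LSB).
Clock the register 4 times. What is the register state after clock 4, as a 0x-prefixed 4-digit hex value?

reg_0 = 0x8B2D
clock 1: out=1, reg = 0x4596
clock 2: out=0, reg = 0xA2CB
clock 3: out=1, reg = 0x5165
clock 4: out=1, reg = 0xA8B2

0xA8B2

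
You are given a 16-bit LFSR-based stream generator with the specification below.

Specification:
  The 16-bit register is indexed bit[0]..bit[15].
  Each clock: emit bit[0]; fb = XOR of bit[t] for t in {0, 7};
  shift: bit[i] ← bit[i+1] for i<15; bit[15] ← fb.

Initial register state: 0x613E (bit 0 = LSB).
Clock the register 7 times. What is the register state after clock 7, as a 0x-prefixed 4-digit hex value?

0xF8C2

reg_0 = 0x613E
clock 1: out=0, reg = 0x309F
clock 2: out=1, reg = 0x184F
clock 3: out=1, reg = 0x8C27
clock 4: out=1, reg = 0xC613
clock 5: out=1, reg = 0xE309
clock 6: out=1, reg = 0xF184
clock 7: out=0, reg = 0xF8C2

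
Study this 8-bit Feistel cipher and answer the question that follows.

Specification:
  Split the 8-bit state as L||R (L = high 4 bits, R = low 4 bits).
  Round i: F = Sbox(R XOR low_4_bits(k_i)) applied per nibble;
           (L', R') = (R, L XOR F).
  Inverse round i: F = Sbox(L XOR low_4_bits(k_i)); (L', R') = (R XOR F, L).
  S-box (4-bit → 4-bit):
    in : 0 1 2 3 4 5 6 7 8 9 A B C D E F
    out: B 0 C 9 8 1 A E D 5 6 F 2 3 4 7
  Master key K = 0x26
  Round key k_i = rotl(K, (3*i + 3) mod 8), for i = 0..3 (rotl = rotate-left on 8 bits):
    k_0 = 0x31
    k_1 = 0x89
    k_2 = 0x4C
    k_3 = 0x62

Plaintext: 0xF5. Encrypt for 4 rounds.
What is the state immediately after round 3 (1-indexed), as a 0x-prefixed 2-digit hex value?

0x14

s_0 = plaintext = 0xF5
s_1 = Round(s_0, k_0) = 0x57
s_2 = Round(s_1, k_1) = 0x71
s_3 = Round(s_2, k_2) = 0x14
s_4 = Round(s_3, k_3) = 0x4B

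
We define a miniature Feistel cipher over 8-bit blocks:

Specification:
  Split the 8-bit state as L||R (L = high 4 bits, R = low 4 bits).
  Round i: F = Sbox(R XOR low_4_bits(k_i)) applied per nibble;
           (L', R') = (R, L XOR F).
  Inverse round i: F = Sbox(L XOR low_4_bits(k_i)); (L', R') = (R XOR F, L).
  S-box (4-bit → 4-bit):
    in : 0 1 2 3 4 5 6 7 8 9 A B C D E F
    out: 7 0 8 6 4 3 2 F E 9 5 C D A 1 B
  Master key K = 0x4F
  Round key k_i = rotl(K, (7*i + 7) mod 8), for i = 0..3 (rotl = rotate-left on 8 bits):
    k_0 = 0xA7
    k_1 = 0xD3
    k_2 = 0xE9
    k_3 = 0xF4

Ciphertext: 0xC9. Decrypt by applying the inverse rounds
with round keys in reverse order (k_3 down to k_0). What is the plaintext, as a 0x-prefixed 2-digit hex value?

0xD6

s_0 = ciphertext = 0xC9
s_1 = InvRound(s_0, k_3) = 0x7C
s_2 = InvRound(s_1, k_2) = 0xD7
s_3 = InvRound(s_2, k_1) = 0x6D
s_4 = InvRound(s_3, k_0) = 0xD6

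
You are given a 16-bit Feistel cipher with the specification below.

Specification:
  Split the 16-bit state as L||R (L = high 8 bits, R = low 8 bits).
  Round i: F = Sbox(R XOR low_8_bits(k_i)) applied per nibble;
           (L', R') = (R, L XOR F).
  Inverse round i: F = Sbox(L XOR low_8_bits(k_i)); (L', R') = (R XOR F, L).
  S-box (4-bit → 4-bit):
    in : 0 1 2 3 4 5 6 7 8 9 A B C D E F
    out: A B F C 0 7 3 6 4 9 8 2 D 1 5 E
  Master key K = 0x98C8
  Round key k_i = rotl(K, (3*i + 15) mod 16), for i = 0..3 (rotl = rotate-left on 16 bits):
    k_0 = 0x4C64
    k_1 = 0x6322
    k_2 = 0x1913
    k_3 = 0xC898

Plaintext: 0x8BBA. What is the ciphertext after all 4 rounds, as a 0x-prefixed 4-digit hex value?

s_0 = plaintext = 0x8BBA
s_1 = Round(s_0, k_0) = 0xBA9E
s_2 = Round(s_1, k_1) = 0x9E97
s_3 = Round(s_2, k_2) = 0x97DE
s_4 = Round(s_3, k_3) = 0xDE94

0xDE94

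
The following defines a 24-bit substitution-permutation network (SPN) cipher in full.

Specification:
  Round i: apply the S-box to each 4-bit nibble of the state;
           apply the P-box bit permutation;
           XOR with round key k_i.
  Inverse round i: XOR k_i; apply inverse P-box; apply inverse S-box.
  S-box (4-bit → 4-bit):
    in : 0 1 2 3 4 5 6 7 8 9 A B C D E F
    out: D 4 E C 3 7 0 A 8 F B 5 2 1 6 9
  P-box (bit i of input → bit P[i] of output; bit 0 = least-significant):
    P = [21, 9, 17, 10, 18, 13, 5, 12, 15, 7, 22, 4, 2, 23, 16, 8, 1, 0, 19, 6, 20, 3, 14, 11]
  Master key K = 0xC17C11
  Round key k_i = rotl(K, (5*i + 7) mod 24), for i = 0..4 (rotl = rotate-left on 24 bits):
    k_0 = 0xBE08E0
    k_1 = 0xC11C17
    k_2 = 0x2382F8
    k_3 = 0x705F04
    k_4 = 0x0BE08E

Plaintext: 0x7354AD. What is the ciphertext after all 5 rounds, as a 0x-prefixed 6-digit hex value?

0x080B7A

s_0 = plaintext = 0x7354AD
s_1 = Round(s_0, k_0) = 0x13B02C
s_2 = Round(s_1, k_1) = 0x88EE63
s_3 = Round(s_2, k_2) = 0xE08E38
s_4 = Round(s_3, k_3) = 0x380AEE
s_5 = Round(s_4, k_4) = 0x080B7A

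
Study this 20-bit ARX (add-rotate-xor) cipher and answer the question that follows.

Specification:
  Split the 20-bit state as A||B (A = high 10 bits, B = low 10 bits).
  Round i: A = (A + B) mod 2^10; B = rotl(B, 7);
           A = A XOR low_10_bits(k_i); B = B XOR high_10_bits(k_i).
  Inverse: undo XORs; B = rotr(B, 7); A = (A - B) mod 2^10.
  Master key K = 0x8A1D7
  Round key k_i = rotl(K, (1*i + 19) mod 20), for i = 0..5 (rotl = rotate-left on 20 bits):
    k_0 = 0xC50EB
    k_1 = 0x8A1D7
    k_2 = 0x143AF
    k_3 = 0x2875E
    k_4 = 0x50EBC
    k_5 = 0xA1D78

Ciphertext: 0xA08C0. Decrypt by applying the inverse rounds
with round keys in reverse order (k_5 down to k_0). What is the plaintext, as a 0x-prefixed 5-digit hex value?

s_0 = ciphertext = 0xA08C0
s_1 = InvRound(s_0, k_5) = 0x6FA3C
s_2 = InvRound(s_1, k_4) = 0xC13FE
s_3 = InvRound(s_2, k_3) = 0x572FE
s_4 = InvRound(s_3, k_2) = 0x5F975
s_5 = InvRound(s_4, k_1) = 0x6EEEE
s_6 = InvRound(s_5, k_0) = 0x5F7D3

0x5F7D3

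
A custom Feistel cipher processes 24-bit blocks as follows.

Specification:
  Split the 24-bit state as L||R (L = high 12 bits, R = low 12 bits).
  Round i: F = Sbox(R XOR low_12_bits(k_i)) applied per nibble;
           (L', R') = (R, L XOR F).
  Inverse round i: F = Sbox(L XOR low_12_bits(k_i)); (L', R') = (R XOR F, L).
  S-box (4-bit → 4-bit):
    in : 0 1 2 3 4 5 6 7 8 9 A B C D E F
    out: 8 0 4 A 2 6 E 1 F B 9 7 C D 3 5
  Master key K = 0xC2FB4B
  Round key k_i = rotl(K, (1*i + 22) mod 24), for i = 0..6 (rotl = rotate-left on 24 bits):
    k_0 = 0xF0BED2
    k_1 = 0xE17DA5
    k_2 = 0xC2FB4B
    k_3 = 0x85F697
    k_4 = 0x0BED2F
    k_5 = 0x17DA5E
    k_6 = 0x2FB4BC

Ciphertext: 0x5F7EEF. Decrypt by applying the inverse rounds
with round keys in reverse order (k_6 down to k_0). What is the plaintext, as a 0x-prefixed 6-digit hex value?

0xA5B988

s_0 = ciphertext = 0x5F7EEF
s_1 = InvRound(s_0, k_6) = 0xEC85F7
s_2 = InvRound(s_1, k_5) = 0x749EC8
s_3 = InvRound(s_2, k_4) = 0x726749
s_4 = InvRound(s_3, k_3) = 0x739726
s_5 = InvRound(s_4, k_2) = 0xB32739
s_6 = InvRound(s_5, k_1) = 0x988B32
s_7 = InvRound(s_6, k_0) = 0xA5B988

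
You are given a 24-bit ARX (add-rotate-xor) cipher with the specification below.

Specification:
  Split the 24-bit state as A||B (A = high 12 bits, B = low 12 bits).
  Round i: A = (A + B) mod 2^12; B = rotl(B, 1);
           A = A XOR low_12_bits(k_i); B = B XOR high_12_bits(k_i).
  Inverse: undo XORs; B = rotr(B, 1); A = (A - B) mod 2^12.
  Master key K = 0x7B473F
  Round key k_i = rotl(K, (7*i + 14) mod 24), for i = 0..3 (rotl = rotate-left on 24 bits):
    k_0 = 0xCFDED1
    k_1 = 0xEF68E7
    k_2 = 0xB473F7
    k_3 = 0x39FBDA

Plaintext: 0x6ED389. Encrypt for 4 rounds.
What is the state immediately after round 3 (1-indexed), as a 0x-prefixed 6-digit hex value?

s_0 = plaintext = 0x6ED389
s_1 = Round(s_0, k_0) = 0x4A7BEF
s_2 = Round(s_1, k_1) = 0x871929
s_3 = Round(s_2, k_2) = 0x26D914
s_4 = Round(s_3, k_3) = 0x05B1B6

0x26D914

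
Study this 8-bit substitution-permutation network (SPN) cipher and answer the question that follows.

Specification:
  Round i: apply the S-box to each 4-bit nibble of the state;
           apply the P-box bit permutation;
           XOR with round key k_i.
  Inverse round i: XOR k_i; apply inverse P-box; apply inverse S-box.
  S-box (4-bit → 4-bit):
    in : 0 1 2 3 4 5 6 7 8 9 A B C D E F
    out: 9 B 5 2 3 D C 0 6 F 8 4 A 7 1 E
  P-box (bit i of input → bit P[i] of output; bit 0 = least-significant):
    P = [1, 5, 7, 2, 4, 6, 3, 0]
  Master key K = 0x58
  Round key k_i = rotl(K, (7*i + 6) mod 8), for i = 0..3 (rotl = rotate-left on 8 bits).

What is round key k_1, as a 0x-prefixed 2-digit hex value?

K = 0x58
k_0 = rotl(K, (7*0+6) mod 8) = rotl(K, 6) = 0x16
k_1 = rotl(K, (7*1+6) mod 8) = rotl(K, 5) = 0x0B

0x0B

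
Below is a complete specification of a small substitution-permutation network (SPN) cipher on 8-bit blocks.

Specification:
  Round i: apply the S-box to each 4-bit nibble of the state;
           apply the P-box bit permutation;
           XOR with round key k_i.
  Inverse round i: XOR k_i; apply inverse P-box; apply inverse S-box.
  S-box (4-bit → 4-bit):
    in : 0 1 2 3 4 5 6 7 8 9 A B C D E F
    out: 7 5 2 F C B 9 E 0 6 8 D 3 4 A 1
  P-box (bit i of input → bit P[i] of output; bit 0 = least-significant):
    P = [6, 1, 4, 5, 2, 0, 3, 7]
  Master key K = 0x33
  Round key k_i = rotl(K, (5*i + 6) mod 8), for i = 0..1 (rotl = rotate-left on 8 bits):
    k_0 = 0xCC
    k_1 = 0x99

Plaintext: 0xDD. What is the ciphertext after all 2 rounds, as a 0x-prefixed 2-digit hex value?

s_0 = plaintext = 0xDD
s_1 = Round(s_0, k_0) = 0xD4
s_2 = Round(s_1, k_1) = 0xA1

0xA1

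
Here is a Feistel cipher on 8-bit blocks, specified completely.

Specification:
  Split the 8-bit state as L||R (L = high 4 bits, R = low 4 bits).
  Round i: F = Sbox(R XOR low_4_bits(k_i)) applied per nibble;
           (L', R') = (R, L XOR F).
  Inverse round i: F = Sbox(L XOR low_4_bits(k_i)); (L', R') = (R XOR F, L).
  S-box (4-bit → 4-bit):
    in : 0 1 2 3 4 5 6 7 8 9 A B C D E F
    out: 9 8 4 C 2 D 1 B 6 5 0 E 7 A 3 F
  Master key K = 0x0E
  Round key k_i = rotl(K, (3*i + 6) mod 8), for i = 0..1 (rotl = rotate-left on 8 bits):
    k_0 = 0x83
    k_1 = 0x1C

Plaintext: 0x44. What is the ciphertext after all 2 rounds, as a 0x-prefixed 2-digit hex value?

s_0 = plaintext = 0x44
s_1 = Round(s_0, k_0) = 0x4F
s_2 = Round(s_1, k_1) = 0xF8

0xF8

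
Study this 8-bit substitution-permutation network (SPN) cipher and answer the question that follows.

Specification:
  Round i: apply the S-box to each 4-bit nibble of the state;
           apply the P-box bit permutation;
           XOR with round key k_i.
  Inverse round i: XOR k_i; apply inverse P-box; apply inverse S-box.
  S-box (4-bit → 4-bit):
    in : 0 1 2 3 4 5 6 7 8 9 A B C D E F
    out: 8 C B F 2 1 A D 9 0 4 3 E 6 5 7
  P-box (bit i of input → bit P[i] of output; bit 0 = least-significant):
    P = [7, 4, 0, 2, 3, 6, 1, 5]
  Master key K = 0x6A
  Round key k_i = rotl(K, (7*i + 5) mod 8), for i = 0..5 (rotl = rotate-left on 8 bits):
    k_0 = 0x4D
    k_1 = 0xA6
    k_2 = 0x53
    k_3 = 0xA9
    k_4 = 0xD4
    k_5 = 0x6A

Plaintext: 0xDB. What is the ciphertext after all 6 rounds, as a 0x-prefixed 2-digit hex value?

0xC3

s_0 = plaintext = 0xDB
s_1 = Round(s_0, k_0) = 0x9F
s_2 = Round(s_1, k_1) = 0x37
s_3 = Round(s_2, k_2) = 0xBC
s_4 = Round(s_3, k_3) = 0xF4
s_5 = Round(s_4, k_4) = 0x8E
s_6 = Round(s_5, k_5) = 0xC3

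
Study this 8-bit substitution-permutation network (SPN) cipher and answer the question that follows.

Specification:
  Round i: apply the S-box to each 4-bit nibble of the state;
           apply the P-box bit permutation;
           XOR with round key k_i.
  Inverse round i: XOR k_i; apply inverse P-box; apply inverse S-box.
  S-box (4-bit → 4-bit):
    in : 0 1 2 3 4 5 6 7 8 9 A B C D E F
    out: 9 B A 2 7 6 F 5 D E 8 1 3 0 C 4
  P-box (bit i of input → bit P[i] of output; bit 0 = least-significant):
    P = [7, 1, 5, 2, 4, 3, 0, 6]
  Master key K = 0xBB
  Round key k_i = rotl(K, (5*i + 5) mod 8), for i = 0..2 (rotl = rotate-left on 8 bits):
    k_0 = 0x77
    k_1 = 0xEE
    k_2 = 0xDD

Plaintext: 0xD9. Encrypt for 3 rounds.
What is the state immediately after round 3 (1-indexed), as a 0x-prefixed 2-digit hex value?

s_0 = plaintext = 0xD9
s_1 = Round(s_0, k_0) = 0x51
s_2 = Round(s_1, k_1) = 0x61
s_3 = Round(s_2, k_2) = 0x02

0x02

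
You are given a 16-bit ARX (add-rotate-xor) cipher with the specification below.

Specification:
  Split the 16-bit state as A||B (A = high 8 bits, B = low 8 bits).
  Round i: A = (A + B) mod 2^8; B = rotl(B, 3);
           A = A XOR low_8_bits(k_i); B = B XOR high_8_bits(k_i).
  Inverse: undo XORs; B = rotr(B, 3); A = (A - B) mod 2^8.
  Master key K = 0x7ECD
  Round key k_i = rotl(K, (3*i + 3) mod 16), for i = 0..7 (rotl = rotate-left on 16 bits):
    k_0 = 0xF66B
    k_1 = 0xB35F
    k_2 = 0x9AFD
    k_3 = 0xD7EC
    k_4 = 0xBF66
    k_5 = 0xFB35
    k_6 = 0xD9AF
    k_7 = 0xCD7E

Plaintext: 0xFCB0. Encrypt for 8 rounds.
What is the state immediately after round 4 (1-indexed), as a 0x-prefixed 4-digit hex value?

s_0 = plaintext = 0xFCB0
s_1 = Round(s_0, k_0) = 0xC773
s_2 = Round(s_1, k_1) = 0x6528
s_3 = Round(s_2, k_2) = 0x70DB
s_4 = Round(s_3, k_3) = 0xA709
s_5 = Round(s_4, k_4) = 0xD6F7
s_6 = Round(s_5, k_5) = 0xF844
s_7 = Round(s_6, k_6) = 0x93FB
s_8 = Round(s_7, k_7) = 0xF012

0xA709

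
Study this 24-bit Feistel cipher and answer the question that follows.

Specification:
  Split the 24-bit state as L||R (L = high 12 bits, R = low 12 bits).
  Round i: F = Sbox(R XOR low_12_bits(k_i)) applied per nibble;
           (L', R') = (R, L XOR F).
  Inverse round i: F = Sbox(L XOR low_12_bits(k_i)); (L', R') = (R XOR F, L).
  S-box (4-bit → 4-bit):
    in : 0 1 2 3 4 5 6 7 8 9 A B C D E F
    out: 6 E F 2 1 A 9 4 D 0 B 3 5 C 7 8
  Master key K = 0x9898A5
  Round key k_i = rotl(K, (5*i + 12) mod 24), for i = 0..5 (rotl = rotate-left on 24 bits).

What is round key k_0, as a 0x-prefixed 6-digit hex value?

K = 0x9898A5
k_0 = rotl(K, (5*0+12) mod 24) = rotl(K, 12) = 0x8A5989

0x8A5989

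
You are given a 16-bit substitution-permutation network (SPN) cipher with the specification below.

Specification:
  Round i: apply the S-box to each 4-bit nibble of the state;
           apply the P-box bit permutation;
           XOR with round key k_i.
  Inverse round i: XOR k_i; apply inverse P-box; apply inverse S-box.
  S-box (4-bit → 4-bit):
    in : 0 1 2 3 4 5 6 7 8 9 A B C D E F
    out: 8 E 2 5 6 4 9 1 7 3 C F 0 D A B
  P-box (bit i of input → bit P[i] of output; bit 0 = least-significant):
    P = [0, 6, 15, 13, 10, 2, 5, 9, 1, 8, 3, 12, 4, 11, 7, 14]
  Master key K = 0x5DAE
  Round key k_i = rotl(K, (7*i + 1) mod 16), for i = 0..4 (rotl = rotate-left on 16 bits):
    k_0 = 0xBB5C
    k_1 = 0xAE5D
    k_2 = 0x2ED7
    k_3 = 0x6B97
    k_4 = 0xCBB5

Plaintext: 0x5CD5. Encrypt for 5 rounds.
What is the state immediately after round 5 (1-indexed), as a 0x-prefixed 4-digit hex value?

0x65DB

s_0 = plaintext = 0x5CD5
s_1 = Round(s_0, k_0) = 0x3DFC
s_2 = Round(s_1, k_1) = 0xB8C3
s_3 = Round(s_2, k_2) = 0xE74C
s_4 = Round(s_3, k_3) = 0x23B1
s_5 = Round(s_4, k_4) = 0x65DB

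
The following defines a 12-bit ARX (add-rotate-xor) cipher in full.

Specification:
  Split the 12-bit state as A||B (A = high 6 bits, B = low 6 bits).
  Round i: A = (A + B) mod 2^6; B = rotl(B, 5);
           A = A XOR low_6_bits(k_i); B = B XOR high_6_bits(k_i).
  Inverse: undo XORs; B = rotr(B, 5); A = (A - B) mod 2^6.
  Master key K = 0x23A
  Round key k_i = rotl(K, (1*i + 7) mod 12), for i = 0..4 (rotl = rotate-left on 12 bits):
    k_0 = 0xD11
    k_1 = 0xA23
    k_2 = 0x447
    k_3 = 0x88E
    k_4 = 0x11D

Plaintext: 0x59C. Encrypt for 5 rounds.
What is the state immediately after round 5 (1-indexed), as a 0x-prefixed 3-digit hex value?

s_0 = plaintext = 0x59C
s_1 = Round(s_0, k_0) = 0x8FA
s_2 = Round(s_1, k_1) = 0xFB5
s_3 = Round(s_2, k_2) = 0xD2B
s_4 = Round(s_3, k_3) = 0x457
s_5 = Round(s_4, k_4) = 0xD6F

0xD6F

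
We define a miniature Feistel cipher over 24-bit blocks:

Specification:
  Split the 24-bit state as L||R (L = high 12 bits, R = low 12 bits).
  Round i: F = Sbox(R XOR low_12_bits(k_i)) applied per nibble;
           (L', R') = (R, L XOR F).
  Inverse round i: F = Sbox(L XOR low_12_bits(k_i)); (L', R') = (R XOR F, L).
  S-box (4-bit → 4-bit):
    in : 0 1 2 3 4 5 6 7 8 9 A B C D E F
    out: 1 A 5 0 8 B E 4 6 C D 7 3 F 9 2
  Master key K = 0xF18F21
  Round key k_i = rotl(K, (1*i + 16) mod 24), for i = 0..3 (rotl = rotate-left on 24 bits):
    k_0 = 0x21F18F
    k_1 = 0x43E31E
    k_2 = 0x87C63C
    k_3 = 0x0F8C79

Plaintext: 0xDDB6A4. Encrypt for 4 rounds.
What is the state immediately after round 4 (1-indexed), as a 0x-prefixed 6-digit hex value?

0x6336EC

s_0 = plaintext = 0xDDB6A4
s_1 = Round(s_0, k_0) = 0x6A498C
s_2 = Round(s_1, k_1) = 0x98CB61
s_3 = Round(s_2, k_2) = 0xB61633
s_4 = Round(s_3, k_3) = 0x6336EC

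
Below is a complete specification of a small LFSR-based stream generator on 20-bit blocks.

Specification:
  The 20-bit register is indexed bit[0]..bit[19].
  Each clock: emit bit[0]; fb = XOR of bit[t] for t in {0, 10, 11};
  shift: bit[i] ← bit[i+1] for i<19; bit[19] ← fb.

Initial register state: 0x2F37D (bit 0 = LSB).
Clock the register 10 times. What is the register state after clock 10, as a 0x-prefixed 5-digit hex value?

reg_0 = 0x2F37D
clock 1: out=1, reg = 0x979BE
clock 2: out=0, reg = 0xCBCDF
clock 3: out=1, reg = 0xE5E6F
clock 4: out=1, reg = 0xF2F37
clock 5: out=1, reg = 0xF979B
clock 6: out=1, reg = 0x7CBCD
clock 7: out=1, reg = 0x3E5E6
clock 8: out=0, reg = 0x9F2F3
clock 9: out=1, reg = 0xCF979
clock 10: out=1, reg = 0x67CBC

0x67CBC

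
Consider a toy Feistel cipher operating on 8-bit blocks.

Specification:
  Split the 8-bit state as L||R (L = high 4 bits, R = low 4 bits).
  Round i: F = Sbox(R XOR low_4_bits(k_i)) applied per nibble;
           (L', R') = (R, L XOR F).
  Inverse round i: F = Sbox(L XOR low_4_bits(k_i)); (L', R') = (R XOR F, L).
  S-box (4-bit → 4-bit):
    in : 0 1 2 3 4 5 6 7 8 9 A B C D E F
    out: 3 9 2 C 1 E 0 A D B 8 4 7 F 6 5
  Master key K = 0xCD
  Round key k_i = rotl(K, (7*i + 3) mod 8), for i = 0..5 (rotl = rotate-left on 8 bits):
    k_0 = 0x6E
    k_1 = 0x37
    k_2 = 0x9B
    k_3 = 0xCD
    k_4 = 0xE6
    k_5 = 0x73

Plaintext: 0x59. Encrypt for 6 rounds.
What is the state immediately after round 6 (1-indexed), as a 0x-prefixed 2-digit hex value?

s_0 = plaintext = 0x59
s_1 = Round(s_0, k_0) = 0x9F
s_2 = Round(s_1, k_1) = 0xF4
s_3 = Round(s_2, k_2) = 0x4A
s_4 = Round(s_3, k_3) = 0xAE
s_5 = Round(s_4, k_4) = 0xE7
s_6 = Round(s_5, k_5) = 0x7F

0x7F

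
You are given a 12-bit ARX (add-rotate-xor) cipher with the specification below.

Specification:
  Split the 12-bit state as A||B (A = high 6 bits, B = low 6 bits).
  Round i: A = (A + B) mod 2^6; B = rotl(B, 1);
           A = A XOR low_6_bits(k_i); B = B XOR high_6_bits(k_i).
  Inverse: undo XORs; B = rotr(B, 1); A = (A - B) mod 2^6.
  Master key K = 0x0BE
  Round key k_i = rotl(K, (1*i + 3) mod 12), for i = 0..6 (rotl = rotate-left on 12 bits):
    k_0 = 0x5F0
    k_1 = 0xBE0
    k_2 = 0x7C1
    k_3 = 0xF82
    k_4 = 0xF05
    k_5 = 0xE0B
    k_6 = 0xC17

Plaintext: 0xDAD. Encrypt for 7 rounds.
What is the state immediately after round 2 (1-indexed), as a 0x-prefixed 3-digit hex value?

0xFF7

s_0 = plaintext = 0xDAD
s_1 = Round(s_0, k_0) = 0x4CC
s_2 = Round(s_1, k_1) = 0xFF7
s_3 = Round(s_2, k_2) = 0xDF0
s_4 = Round(s_3, k_3) = 0x95F
s_5 = Round(s_4, k_4) = 0x042
s_6 = Round(s_5, k_5) = 0x23C
s_7 = Round(s_6, k_6) = 0x4C9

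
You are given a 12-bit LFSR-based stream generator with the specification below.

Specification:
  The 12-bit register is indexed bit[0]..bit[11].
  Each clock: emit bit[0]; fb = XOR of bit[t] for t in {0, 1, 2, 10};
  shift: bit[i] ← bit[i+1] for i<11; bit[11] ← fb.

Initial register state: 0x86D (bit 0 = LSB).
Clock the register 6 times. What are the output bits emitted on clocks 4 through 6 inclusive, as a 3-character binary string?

101

reg_0 = 0x86D
clock 1: out=1, reg = 0x436
clock 2: out=0, reg = 0xA1B
clock 3: out=1, reg = 0x50D
clock 4: out=1, reg = 0xA86
clock 5: out=0, reg = 0x543
clock 6: out=1, reg = 0xAA1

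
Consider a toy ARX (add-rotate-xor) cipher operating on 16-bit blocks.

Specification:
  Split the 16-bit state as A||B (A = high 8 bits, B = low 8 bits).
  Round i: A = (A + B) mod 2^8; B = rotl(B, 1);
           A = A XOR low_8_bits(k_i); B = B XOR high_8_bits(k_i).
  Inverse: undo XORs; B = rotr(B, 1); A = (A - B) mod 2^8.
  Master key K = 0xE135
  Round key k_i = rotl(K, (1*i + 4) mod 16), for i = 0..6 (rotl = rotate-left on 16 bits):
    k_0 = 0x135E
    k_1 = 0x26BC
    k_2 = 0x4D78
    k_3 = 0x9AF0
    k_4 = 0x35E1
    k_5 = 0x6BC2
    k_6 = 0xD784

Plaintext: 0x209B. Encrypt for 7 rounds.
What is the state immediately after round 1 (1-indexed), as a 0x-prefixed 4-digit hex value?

0xE524

s_0 = plaintext = 0x209B
s_1 = Round(s_0, k_0) = 0xE524
s_2 = Round(s_1, k_1) = 0xB56E
s_3 = Round(s_2, k_2) = 0x5B91
s_4 = Round(s_3, k_3) = 0x1CB9
s_5 = Round(s_4, k_4) = 0x3446
s_6 = Round(s_5, k_5) = 0xB8E7
s_7 = Round(s_6, k_6) = 0x1B18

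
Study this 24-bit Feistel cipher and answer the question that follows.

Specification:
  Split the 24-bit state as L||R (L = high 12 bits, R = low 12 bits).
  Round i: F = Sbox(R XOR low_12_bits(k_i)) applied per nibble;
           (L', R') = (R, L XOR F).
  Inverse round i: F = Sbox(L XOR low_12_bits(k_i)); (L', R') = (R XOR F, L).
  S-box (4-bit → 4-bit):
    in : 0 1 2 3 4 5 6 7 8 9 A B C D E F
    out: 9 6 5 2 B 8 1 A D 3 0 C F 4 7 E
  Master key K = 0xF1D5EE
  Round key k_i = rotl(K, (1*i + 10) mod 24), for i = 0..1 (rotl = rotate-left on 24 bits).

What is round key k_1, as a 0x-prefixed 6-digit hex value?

K = 0xF1D5EE
k_0 = rotl(K, (1*0+10) mod 24) = rotl(K, 10) = 0x57BBC7
k_1 = rotl(K, (1*1+10) mod 24) = rotl(K, 11) = 0xAF778E

0xAF778E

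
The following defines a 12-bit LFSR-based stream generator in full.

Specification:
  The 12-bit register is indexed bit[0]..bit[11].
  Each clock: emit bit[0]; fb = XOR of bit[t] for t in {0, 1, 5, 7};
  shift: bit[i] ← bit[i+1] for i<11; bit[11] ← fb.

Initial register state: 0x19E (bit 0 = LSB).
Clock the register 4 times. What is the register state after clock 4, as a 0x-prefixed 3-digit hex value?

0xE19

reg_0 = 0x19E
clock 1: out=0, reg = 0x0CF
clock 2: out=1, reg = 0x867
clock 3: out=1, reg = 0xC33
clock 4: out=1, reg = 0xE19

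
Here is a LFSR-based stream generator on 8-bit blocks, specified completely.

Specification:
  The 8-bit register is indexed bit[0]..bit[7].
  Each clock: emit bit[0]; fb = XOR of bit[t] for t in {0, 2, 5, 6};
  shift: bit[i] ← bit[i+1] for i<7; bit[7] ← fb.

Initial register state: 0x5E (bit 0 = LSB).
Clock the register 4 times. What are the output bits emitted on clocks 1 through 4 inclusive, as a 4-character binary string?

0111

reg_0 = 0x5E
clock 1: out=0, reg = 0x2F
clock 2: out=1, reg = 0x97
clock 3: out=1, reg = 0x4B
clock 4: out=1, reg = 0x25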